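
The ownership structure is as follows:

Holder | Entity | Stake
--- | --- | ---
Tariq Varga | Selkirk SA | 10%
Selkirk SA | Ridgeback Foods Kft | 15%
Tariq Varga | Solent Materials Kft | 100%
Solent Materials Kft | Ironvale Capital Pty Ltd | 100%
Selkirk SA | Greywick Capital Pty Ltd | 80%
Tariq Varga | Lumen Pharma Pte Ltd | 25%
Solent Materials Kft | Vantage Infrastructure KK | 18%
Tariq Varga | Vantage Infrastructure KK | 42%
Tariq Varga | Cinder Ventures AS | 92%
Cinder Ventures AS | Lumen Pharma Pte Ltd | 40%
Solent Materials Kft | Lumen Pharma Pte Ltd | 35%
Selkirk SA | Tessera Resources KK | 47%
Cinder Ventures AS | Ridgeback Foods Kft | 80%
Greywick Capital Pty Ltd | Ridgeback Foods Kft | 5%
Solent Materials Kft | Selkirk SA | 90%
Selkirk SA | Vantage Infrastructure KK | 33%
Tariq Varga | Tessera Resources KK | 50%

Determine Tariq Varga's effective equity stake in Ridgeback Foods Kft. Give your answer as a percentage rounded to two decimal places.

Tariq reaches Ridgeback along 5 paths.
Via Selkirk: 10% × 15% = 1.5%.
Via Solent → Selkirk: 100% × 90% × 15% = 13.5%.
Via Selkirk → Greywick: 10% × 80% × 5% = 0.4%.
Via Solent → Selkirk → Greywick: 100% × 90% × 80% × 5% = 3.6%.
Via Cinder: 92% × 80% = 73.6%.
Total: 1.5% + 13.5% + 0.4% + 3.6% + 73.6% = 92.6%.
Rounded: 92.60%.

92.60%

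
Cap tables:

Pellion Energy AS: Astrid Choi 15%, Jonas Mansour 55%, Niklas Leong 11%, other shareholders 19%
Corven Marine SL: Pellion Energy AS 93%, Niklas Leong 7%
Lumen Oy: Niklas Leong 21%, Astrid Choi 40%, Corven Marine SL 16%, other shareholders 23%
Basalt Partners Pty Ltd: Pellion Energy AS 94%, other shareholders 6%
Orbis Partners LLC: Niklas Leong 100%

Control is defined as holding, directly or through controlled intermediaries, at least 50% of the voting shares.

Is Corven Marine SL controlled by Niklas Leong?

No

Niklas holds 100% of Orbis, so Niklas controls Orbis.
In Corven, Niklas's side holds only 7%, not ≥ 50%.
So Niklas does not control Corven.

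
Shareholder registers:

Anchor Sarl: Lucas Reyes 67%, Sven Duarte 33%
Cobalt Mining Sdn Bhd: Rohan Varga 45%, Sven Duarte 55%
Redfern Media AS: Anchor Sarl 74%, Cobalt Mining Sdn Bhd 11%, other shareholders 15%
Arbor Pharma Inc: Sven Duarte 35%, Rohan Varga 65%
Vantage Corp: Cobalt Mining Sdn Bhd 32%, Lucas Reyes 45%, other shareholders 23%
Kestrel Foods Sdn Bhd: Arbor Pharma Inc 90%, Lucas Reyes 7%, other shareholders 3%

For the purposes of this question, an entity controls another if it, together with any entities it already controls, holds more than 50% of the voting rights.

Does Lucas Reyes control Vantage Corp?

No

Lucas holds 67% of Anchor, so Lucas controls Anchor.
Anchor holds 74% of Redfern, so Lucas controls Redfern.
In Vantage, Lucas's side holds only 45%, not > 50%.
So Lucas does not control Vantage.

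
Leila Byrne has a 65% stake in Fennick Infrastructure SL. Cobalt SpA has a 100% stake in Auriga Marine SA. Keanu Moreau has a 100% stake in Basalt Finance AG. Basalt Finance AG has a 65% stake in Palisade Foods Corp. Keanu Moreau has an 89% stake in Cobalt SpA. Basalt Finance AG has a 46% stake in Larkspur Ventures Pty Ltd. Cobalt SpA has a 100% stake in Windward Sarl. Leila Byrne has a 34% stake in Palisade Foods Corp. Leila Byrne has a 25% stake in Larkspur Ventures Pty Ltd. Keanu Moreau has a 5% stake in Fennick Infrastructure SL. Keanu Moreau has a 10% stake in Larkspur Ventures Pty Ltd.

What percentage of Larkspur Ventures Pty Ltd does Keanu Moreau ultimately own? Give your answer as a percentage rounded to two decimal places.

56.00%

Keanu reaches Larkspur along 2 paths.
Via Basalt: 100% × 46% = 46%.
Direct stake: 10% = 10%.
Total: 46% + 10% = 56%.
Rounded: 56.00%.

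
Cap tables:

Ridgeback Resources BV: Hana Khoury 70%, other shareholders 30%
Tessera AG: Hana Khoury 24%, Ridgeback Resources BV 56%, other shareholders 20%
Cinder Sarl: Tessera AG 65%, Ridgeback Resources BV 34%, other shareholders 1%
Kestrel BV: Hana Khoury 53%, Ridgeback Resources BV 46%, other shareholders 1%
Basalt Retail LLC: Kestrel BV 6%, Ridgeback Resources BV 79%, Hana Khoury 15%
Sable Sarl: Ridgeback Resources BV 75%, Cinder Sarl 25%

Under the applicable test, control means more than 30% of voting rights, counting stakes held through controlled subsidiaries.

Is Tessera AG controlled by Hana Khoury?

Hana holds 70% of Ridgeback, so Hana controls Ridgeback.
Hana and Ridgeback together hold 24% + 56% = 80% of Tessera, so Hana controls Tessera.

Yes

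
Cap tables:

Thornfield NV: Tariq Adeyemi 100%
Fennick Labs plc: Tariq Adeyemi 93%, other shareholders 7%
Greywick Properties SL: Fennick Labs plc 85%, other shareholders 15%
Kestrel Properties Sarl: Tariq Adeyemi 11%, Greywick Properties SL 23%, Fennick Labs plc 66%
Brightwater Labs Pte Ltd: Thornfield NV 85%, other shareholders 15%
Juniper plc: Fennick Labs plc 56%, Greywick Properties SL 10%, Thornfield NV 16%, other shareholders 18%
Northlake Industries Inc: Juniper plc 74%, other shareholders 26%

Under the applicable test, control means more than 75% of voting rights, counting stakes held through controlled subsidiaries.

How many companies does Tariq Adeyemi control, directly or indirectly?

Tariq holds 100% of Thornfield, so Tariq controls Thornfield.
Tariq holds 93% of Fennick, so Tariq controls Fennick.
Fennick holds 85% of Greywick, so Tariq controls Greywick.
Tariq and Greywick and Fennick together hold 11% + 23% + 66% = 100% of Kestrel, so Tariq controls Kestrel.
Thornfield holds 85% of Brightwater, so Tariq controls Brightwater.
Fennick and Greywick and Thornfield together hold 56% + 10% + 16% = 82% of Juniper, so Tariq controls Juniper.
No other company's threshold is met.
Tariq controls 6 companies.

6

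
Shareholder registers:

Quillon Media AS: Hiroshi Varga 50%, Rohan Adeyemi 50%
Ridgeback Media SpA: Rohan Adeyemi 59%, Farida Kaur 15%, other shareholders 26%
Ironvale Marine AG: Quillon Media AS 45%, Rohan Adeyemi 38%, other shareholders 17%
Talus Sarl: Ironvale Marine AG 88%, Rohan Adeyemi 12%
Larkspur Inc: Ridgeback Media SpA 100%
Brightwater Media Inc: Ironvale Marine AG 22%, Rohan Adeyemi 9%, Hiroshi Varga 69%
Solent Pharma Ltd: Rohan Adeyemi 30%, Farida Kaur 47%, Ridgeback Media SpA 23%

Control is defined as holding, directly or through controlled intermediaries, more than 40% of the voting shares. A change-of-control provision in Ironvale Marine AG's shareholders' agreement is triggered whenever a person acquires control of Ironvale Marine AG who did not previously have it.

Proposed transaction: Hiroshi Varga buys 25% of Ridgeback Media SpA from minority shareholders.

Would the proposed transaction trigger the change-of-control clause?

The purchase changes only Hiroshi's holdings, so Hiroshi is the only person who could newly come to control Ironvale.
Hiroshi holds 50% of Quillon, so Hiroshi controls Quillon.
Quillon holds 45% of Ironvale, so Hiroshi controls Ironvale.
So Hiroshi already controls Ironvale before the transaction.
After the purchase, Hiroshi holds 25% of Ridgeback directly.
Hiroshi controlled Ironvale already, so this is not a new person acquiring control; every other person's position is unchanged or reduced.
No new person acquires control, so the clause is not triggered.

No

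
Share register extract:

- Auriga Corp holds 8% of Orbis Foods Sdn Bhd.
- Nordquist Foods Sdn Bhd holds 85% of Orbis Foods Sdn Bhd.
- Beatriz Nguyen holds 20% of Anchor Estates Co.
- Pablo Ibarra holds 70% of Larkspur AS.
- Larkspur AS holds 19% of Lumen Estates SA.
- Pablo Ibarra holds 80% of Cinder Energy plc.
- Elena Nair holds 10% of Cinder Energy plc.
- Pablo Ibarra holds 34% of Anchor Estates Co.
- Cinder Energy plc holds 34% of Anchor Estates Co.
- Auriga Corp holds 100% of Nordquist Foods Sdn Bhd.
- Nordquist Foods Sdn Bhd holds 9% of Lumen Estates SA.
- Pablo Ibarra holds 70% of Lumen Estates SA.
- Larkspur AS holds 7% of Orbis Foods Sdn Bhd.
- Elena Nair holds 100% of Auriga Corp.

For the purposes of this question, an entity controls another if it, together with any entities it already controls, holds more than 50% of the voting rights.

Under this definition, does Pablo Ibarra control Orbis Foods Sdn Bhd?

Pablo holds 80% of Cinder, so Pablo controls Cinder.
Pablo and Cinder together hold 34% + 34% = 68% of Anchor, so Pablo controls Anchor.
Pablo holds 70% of Larkspur, so Pablo controls Larkspur.
Larkspur and Pablo together hold 19% + 70% = 89% of Lumen, so Pablo controls Lumen.
In Orbis, Pablo's side holds only 7%, not > 50%.
So Pablo does not control Orbis.

No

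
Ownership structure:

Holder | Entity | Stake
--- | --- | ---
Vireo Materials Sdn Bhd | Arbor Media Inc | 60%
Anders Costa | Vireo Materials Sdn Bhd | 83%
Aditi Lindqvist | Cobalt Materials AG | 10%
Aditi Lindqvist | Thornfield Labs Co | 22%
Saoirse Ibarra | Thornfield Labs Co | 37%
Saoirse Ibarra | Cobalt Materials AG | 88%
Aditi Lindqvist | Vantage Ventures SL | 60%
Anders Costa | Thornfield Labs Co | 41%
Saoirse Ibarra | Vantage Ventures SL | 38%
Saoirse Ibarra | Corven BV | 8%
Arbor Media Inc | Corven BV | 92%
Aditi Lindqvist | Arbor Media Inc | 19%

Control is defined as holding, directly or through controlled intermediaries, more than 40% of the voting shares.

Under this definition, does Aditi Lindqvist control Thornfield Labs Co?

Aditi holds 60% of Vantage, so Aditi controls Vantage.
In Thornfield, Aditi's side holds only 22%, not > 40%.
So Aditi does not control Thornfield.

No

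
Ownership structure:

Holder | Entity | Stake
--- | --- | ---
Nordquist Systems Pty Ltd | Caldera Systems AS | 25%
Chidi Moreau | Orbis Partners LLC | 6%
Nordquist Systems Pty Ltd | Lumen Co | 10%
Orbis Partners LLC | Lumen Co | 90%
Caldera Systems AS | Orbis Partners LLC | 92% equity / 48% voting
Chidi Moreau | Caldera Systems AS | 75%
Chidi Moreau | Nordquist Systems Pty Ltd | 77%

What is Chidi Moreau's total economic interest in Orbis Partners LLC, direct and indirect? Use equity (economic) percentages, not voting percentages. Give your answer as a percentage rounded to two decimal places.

Chidi reaches Orbis along 3 paths.
Via Caldera: 75% × 92% = 69%.
Via Nordquist → Caldera: 77% × 25% × 92% = 17.71%.
Direct stake: 6% = 6%.
Total: 69% + 17.71% + 6% = 92.71%.

92.71%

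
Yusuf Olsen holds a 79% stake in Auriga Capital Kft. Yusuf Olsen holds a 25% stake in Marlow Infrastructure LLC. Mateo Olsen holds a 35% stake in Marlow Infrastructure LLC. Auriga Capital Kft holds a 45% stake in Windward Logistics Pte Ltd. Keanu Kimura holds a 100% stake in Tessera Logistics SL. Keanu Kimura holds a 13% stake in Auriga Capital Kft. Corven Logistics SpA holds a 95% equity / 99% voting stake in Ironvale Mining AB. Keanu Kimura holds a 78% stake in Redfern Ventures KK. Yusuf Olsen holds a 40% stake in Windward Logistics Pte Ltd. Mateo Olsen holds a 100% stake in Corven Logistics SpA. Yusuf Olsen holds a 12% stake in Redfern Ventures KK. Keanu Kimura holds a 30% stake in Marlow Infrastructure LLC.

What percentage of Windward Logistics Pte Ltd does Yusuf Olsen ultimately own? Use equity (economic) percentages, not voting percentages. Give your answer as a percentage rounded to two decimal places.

75.55%

Yusuf reaches Windward along 2 paths.
Direct stake: 40% = 40%.
Via Auriga: 79% × 45% = 35.55%.
Total: 40% + 35.55% = 75.55%.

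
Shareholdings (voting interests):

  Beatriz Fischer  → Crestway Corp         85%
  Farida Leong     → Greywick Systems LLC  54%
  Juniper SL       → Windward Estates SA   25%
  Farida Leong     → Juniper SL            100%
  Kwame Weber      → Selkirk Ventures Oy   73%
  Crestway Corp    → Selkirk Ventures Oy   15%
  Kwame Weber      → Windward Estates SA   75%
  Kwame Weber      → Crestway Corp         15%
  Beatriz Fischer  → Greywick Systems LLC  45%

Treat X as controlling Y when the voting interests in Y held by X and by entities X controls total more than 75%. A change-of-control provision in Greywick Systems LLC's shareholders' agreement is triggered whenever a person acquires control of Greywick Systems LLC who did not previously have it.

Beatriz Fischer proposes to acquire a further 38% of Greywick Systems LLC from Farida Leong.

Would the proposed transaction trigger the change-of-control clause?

Yes

The purchase adds only to Beatriz's holdings (Farida's stake shrinks), so Beatriz is the only person who could newly come to control Greywick.
Beatriz holds 85% of Crestway, so Beatriz controls Crestway.
In Greywick, Beatriz's side holds only 45%, not > 75%.
So before the transaction, Beatriz does not control Greywick.
After the purchase, Beatriz's direct stake in Greywick rises to 45% + 38% = 83%, and Farida's stake falls to 16%.
Beatriz holds 83% of Greywick, so Beatriz controls Greywick.
Beatriz did not control Greywick before and does after, so the clause is triggered.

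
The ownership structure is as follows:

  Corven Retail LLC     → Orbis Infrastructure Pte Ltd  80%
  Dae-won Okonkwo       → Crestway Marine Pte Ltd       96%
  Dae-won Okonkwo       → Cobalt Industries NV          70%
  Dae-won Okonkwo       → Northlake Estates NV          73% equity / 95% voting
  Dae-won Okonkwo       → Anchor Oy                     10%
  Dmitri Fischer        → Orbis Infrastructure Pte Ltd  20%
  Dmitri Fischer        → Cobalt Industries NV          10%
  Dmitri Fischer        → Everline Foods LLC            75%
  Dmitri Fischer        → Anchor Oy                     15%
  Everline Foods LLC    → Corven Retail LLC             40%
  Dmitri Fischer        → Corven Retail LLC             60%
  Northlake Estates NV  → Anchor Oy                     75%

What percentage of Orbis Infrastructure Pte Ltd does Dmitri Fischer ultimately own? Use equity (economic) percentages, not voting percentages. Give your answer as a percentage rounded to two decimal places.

92.00%

Dmitri reaches Orbis along 3 paths.
Direct stake: 20% = 20%.
Via Corven: 60% × 80% = 48%.
Via Everline → Corven: 75% × 40% × 80% = 24%.
Total: 20% + 48% + 24% = 92%.
Rounded: 92.00%.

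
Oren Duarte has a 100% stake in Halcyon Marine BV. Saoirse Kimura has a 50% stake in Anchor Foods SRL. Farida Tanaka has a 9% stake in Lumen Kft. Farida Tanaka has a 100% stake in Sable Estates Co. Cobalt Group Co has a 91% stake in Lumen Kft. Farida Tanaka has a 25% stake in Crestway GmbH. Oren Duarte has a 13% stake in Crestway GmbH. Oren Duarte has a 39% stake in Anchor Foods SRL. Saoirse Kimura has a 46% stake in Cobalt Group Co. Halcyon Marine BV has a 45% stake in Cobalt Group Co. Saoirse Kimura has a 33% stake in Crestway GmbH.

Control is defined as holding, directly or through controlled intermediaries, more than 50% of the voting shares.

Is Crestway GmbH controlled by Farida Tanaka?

No

Farida holds 100% of Sable, so Farida controls Sable.
In Crestway, Farida's side holds only 25%, not > 50%.
So Farida does not control Crestway.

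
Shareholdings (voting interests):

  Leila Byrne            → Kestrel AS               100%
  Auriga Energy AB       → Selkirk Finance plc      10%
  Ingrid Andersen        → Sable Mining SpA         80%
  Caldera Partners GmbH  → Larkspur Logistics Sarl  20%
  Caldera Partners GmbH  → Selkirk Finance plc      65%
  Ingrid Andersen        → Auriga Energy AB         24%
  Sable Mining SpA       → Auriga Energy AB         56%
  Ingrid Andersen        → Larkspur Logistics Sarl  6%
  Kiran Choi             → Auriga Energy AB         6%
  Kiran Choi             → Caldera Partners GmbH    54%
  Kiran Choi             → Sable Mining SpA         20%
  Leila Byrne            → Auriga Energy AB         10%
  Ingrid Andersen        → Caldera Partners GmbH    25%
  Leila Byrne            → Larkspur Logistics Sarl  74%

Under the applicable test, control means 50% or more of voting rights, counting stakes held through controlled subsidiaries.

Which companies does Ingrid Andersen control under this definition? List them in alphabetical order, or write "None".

Auriga Energy AB, Sable Mining SpA

Ingrid holds 80% of Sable, so Ingrid controls Sable.
Sable and Ingrid together hold 56% + 24% = 80% of Auriga, so Ingrid controls Auriga.
No other company's threshold is met.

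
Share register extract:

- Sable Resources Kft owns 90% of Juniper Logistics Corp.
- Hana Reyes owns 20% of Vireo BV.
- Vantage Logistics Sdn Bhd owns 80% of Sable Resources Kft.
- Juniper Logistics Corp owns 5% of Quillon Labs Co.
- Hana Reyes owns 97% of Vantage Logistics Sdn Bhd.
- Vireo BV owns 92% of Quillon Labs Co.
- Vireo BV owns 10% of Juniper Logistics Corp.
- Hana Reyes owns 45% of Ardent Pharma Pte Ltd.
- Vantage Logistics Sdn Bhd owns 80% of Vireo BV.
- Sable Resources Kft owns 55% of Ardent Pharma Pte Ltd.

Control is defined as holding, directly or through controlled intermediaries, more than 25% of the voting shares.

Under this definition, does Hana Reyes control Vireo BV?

Yes

Hana holds 97% of Vantage, so Hana controls Vantage.
Vantage and Hana together hold 80% + 20% = 100% of Vireo, so Hana controls Vireo.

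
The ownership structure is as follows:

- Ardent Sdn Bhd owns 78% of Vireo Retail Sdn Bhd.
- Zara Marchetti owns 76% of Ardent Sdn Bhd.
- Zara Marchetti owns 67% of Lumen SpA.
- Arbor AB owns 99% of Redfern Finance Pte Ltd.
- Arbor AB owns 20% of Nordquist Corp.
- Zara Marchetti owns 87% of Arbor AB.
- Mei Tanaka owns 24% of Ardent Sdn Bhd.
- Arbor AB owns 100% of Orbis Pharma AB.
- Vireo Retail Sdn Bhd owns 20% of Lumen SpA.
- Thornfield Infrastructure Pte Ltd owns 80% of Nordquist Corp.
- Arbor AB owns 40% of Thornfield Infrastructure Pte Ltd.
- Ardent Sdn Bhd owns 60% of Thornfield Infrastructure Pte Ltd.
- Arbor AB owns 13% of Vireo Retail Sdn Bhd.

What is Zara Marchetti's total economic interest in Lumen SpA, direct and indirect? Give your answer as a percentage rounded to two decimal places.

81.12%

Zara reaches Lumen along 3 paths.
Direct stake: 67% = 67%.
Via Arbor → Vireo: 87% × 13% × 20% = 2.262%.
Via Ardent → Vireo: 76% × 78% × 20% = 11.856%.
Total: 67% + 2.262% + 11.856% = 81.118%.
Rounded: 81.12%.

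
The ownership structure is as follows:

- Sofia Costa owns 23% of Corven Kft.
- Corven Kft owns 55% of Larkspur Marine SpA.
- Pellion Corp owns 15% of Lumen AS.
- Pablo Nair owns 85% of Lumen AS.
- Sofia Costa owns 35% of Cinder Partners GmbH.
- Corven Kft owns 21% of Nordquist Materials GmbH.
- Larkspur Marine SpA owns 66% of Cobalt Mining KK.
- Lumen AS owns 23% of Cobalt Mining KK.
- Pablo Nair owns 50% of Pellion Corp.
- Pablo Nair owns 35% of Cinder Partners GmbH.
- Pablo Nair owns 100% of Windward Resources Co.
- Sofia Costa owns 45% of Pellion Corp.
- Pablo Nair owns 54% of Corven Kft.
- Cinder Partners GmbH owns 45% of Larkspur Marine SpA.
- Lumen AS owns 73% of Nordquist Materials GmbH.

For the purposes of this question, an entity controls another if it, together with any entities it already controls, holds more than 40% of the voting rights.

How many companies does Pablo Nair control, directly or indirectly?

Pablo holds 54% of Corven, so Pablo controls Corven.
Pablo holds 50% of Pellion, so Pablo controls Pellion.
Pellion and Pablo together hold 15% + 85% = 100% of Lumen, so Pablo controls Lumen.
Corven holds 55% of Larkspur, so Pablo controls Larkspur.
Pablo holds 100% of Windward, so Pablo controls Windward.
Lumen and Corven together hold 73% + 21% = 94% of Nordquist, so Pablo controls Nordquist.
Lumen and Larkspur together hold 23% + 66% = 89% of Cobalt, so Pablo controls Cobalt.
No other company's threshold is met.
Pablo controls 7 companies.

7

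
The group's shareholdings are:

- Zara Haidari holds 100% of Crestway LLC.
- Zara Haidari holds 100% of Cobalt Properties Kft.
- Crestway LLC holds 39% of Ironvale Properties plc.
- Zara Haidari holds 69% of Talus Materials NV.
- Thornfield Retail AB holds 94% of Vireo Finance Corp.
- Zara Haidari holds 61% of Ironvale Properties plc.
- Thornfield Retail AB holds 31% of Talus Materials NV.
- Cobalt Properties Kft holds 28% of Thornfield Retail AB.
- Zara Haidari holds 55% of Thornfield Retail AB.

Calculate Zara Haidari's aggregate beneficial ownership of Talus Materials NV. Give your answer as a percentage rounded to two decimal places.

94.73%

Zara reaches Talus along 3 paths.
Direct stake: 69% = 69%.
Via Thornfield: 55% × 31% = 17.05%.
Via Cobalt → Thornfield: 100% × 28% × 31% = 8.68%.
Total: 69% + 17.05% + 8.68% = 94.73%.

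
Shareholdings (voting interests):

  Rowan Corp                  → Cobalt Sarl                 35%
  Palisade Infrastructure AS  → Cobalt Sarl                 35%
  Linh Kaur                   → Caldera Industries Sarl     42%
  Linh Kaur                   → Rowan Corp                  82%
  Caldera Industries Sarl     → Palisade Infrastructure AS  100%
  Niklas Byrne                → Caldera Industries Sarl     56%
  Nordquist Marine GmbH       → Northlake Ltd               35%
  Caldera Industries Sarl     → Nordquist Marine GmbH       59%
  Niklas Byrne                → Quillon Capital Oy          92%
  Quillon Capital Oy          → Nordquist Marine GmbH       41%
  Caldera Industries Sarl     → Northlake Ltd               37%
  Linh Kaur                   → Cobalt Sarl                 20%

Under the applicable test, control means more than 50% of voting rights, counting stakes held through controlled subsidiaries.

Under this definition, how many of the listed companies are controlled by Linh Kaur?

2

Linh holds 82% of Rowan, so Linh controls Rowan.
Linh and Rowan together hold 20% + 35% = 55% of Cobalt, so Linh controls Cobalt.
No other company's threshold is met.
Linh controls 2 companies.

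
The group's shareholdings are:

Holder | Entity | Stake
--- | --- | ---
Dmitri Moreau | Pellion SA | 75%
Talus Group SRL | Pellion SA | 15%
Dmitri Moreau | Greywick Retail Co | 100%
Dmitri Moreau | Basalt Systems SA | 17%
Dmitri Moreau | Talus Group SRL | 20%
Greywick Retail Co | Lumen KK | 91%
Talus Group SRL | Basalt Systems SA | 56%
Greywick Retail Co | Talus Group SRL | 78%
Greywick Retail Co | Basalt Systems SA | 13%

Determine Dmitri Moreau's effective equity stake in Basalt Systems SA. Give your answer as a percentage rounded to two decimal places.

84.88%

Dmitri reaches Basalt along 4 paths.
Direct stake: 17% = 17%.
Via Talus: 20% × 56% = 11.2%.
Via Greywick → Talus: 100% × 78% × 56% = 43.68%.
Via Greywick: 100% × 13% = 13%.
Total: 17% + 11.2% + 43.68% + 13% = 84.88%.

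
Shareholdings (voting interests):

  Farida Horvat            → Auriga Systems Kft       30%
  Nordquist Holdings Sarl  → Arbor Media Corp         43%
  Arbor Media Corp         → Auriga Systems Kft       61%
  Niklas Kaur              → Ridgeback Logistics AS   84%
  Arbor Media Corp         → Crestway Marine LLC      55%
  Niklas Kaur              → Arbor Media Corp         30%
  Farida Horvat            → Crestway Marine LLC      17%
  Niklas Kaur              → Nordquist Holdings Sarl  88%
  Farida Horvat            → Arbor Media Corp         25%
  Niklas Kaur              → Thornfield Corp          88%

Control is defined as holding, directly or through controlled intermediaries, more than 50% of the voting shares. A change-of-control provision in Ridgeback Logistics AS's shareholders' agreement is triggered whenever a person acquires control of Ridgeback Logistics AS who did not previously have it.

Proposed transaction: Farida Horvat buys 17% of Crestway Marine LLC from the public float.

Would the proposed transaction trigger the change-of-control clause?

The purchase changes only Farida's holdings, so Farida is the only person who could newly come to control Ridgeback.
Farida's largest direct stake is 30% in Auriga, which does not meet the threshold, so Farida controls no company.
Neither Farida nor any entity Farida controls holds any voting interest in Ridgeback.
So before the transaction, Farida does not control Ridgeback.
After the purchase, Farida's direct stake in Crestway rises to 17% + 17% = 34%.
Farida's side now holds 34% of Crestway, not > 50%, so Farida still does not control Crestway.
After the transaction, neither Farida nor any entity Farida controls holds a voting interest in Ridgeback, so Farida still does not control it.
No new person acquires control, so the clause is not triggered.

No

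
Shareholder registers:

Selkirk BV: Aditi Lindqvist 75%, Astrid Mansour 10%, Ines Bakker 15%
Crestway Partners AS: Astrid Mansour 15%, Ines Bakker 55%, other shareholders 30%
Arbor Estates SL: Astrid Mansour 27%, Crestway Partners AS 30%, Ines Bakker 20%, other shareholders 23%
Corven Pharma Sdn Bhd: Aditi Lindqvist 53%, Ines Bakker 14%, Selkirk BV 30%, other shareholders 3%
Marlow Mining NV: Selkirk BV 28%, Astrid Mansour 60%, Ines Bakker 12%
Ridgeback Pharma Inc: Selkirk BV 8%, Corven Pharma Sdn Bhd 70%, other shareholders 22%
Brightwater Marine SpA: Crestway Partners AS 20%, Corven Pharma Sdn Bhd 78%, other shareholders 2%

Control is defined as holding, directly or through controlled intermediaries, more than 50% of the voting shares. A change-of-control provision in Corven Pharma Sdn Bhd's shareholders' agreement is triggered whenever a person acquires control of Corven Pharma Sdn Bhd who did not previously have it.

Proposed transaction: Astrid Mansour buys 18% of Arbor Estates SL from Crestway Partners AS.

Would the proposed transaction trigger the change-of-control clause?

The purchase adds only to Astrid's holdings (Crestway's stake shrinks), so Astrid is the only person who could newly come to control Corven.
Astrid holds 60% of Marlow, so Astrid controls Marlow.
Neither Astrid nor any entity Astrid controls holds any voting interest in Corven.
So before the transaction, Astrid does not control Corven.
After the purchase, Astrid's direct stake in Arbor rises to 27% + 18% = 45%, and Crestway's stake falls to 12%.
Astrid's side now holds 45% of Arbor, not > 50%, so Astrid still does not control Arbor.
After the transaction, neither Astrid nor any entity Astrid controls holds a voting interest in Corven, so Astrid still does not control it.
No new person acquires control, so the clause is not triggered.

No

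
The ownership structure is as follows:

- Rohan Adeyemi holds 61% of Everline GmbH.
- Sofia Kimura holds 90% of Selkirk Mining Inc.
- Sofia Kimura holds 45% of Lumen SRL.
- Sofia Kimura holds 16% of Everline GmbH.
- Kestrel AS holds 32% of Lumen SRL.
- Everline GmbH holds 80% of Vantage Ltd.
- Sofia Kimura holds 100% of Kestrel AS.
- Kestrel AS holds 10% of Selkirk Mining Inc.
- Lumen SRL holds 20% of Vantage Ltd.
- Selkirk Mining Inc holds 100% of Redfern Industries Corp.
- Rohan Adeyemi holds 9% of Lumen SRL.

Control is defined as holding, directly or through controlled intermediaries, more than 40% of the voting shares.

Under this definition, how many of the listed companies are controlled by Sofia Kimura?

Sofia holds 100% of Kestrel, so Sofia controls Kestrel.
Kestrel and Sofia together hold 32% + 45% = 77% of Lumen, so Sofia controls Lumen.
Sofia and Kestrel together hold 90% + 10% = 100% of Selkirk, so Sofia controls Selkirk.
Selkirk holds 100% of Redfern, so Sofia controls Redfern.
No other company's threshold is met.
Sofia controls 4 companies.

4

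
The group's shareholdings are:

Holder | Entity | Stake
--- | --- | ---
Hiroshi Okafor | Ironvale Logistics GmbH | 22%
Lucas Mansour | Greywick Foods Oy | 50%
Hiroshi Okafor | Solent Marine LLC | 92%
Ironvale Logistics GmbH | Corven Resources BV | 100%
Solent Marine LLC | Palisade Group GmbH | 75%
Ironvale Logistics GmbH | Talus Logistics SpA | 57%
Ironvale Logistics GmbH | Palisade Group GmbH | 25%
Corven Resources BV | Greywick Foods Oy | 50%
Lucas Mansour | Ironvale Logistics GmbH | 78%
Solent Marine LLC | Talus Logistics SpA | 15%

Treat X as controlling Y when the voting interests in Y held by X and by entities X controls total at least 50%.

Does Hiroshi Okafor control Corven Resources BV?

Hiroshi holds 92% of Solent, so Hiroshi controls Solent.
Solent holds 75% of Palisade, so Hiroshi controls Palisade.
Neither Hiroshi nor any entity Hiroshi controls holds any voting interest in Corven.
So Hiroshi does not control Corven.

No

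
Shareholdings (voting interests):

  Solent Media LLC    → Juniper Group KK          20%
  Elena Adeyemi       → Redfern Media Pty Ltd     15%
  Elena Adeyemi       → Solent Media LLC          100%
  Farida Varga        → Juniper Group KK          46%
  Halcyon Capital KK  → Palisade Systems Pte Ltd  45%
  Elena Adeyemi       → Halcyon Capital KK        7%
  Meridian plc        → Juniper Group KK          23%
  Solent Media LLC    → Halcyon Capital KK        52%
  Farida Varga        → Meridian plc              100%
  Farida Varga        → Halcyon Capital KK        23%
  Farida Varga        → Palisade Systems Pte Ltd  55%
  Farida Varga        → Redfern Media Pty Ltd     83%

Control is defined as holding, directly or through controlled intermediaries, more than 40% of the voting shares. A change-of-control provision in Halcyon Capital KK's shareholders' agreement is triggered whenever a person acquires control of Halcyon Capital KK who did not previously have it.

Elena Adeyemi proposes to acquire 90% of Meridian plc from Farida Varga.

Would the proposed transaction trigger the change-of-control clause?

No

The purchase adds only to Elena's holdings (Farida's stake shrinks), so Elena is the only person who could newly come to control Halcyon.
Elena holds 100% of Solent, so Elena controls Solent.
Solent and Elena together hold 52% + 7% = 59% of Halcyon, so Elena controls Halcyon.
So Elena already controls Halcyon before the transaction.
After the purchase, Elena holds 90% of Meridian directly, and Farida's stake falls to 10%.
Elena controlled Halcyon already, so this is not a new person acquiring control; every other person's position is unchanged or reduced.
No new person acquires control, so the clause is not triggered.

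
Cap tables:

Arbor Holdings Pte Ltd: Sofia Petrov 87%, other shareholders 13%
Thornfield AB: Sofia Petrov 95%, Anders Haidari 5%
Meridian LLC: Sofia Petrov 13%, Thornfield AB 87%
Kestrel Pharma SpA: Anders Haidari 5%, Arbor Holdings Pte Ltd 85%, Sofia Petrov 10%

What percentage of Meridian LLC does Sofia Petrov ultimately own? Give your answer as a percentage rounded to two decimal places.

95.65%

Sofia reaches Meridian along 2 paths.
Direct stake: 13% = 13%.
Via Thornfield: 95% × 87% = 82.65%.
Total: 13% + 82.65% = 95.65%.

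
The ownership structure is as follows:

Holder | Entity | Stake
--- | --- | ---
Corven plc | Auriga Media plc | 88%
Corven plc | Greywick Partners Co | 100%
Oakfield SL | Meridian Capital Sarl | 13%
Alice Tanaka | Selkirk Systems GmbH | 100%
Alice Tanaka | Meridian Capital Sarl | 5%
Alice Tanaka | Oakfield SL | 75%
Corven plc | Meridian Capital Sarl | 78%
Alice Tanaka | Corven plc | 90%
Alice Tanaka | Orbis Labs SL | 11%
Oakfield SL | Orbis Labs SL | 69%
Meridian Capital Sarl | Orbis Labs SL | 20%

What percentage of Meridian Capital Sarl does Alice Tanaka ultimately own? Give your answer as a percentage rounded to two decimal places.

84.95%

Alice reaches Meridian along 3 paths.
Via Corven: 90% × 78% = 70.2%.
Direct stake: 5% = 5%.
Via Oakfield: 75% × 13% = 9.75%.
Total: 70.2% + 5% + 9.75% = 84.95%.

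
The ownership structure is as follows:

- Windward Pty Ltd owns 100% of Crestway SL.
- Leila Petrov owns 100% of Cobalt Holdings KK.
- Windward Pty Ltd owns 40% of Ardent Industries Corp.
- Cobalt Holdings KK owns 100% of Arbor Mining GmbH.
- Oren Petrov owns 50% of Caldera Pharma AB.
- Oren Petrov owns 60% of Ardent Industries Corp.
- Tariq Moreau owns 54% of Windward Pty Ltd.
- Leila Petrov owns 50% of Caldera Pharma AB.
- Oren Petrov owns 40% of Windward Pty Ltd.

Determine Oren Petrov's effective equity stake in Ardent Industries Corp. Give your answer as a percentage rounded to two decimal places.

76.00%

Oren reaches Ardent along 2 paths.
Direct stake: 60% = 60%.
Via Windward: 40% × 40% = 16%.
Total: 60% + 16% = 76%.
Rounded: 76.00%.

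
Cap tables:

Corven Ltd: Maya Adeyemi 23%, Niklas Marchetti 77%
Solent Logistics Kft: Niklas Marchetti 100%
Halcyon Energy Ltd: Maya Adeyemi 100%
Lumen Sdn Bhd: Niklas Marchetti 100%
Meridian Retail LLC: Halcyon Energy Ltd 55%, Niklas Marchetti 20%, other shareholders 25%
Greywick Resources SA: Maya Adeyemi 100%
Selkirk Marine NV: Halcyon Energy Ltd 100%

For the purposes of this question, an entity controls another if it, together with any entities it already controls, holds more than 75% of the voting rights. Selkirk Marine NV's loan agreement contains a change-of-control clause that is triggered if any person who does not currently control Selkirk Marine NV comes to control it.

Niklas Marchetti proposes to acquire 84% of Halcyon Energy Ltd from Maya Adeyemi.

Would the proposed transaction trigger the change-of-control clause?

The purchase adds only to Niklas's holdings (Maya's stake shrinks), so Niklas is the only person who could newly come to control Selkirk.
Niklas holds 77% of Corven, so Niklas controls Corven.
Niklas holds 100% of Solent, so Niklas controls Solent.
Niklas holds 100% of Lumen, so Niklas controls Lumen.
Neither Niklas nor any entity Niklas controls holds any voting interest in Selkirk.
So before the transaction, Niklas does not control Selkirk.
After the purchase, Niklas holds 84% of Halcyon directly, and Maya's stake falls to 16%.
Niklas holds 84% of Halcyon, so Niklas controls Halcyon.
Halcyon holds 100% of Selkirk, so Niklas controls Selkirk.
Niklas did not control Selkirk before and does after, so the clause is triggered.

Yes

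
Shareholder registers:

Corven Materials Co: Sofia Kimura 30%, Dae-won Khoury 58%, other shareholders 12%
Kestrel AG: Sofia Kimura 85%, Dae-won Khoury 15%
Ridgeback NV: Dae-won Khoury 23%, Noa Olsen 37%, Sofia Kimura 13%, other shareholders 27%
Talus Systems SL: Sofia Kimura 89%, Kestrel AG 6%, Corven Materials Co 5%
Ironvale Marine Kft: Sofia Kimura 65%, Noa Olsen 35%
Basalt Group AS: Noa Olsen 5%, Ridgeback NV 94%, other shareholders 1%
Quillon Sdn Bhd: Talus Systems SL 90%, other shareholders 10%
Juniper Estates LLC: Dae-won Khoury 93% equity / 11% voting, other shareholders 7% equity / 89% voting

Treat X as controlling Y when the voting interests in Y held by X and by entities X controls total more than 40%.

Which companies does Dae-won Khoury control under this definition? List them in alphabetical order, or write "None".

Corven Materials Co

Dae-won holds 58% of Corven, so Dae-won controls Corven.
No other company's threshold is met.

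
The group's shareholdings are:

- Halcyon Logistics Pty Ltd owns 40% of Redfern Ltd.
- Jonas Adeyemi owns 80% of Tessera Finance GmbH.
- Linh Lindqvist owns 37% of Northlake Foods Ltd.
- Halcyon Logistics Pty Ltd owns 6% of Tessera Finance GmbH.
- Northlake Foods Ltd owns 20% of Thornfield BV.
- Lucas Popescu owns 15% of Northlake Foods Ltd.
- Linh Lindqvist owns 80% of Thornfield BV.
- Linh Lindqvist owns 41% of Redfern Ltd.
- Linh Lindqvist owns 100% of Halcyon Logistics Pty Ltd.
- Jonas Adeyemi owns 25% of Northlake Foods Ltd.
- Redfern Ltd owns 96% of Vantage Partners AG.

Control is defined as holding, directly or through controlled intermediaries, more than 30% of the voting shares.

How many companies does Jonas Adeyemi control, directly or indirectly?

1

Jonas holds 80% of Tessera, so Jonas controls Tessera.
No other company's threshold is met.
Jonas controls 1 company.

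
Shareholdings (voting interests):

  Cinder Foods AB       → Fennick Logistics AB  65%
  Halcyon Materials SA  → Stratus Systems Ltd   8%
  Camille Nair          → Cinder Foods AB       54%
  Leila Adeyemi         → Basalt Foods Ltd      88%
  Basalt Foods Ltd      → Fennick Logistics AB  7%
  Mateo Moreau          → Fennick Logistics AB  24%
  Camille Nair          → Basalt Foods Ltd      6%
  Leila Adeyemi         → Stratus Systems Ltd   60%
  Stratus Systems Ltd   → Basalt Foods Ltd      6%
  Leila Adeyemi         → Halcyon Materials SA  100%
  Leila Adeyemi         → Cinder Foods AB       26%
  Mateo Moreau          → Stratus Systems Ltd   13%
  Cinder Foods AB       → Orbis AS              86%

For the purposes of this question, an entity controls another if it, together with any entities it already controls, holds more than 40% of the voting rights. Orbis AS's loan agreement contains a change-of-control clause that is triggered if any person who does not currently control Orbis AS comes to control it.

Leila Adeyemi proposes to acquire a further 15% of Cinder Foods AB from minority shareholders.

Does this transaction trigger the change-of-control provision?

The purchase changes only Leila's holdings, so Leila is the only person who could newly come to control Orbis.
Leila holds 100% of Halcyon, so Leila controls Halcyon.
Halcyon and Leila together hold 8% + 60% = 68% of Stratus, so Leila controls Stratus.
Stratus and Leila together hold 6% + 88% = 94% of Basalt, so Leila controls Basalt.
Neither Leila nor any entity Leila controls holds any voting interest in Orbis.
So before the transaction, Leila does not control Orbis.
After the purchase, Leila's direct stake in Cinder rises to 26% + 15% = 41%.
Leila holds 41% of Cinder, so Leila controls Cinder.
Cinder holds 86% of Orbis, so Leila controls Orbis.
Leila did not control Orbis before and does after, so the clause is triggered.

Yes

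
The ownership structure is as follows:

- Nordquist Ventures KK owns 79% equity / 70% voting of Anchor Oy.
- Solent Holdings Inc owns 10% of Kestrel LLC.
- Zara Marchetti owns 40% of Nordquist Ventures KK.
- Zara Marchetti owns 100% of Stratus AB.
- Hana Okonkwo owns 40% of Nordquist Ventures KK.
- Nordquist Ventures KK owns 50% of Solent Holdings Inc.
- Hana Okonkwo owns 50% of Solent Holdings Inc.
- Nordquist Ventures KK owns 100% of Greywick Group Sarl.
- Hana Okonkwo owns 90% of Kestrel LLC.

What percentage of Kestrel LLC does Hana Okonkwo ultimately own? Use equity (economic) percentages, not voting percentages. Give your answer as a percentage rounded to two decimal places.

Hana reaches Kestrel along 3 paths.
Direct stake: 90% = 90%.
Via Solent: 50% × 10% = 5%.
Via Nordquist → Solent: 40% × 50% × 10% = 2%.
Total: 90% + 5% + 2% = 97%.
Rounded: 97.00%.

97.00%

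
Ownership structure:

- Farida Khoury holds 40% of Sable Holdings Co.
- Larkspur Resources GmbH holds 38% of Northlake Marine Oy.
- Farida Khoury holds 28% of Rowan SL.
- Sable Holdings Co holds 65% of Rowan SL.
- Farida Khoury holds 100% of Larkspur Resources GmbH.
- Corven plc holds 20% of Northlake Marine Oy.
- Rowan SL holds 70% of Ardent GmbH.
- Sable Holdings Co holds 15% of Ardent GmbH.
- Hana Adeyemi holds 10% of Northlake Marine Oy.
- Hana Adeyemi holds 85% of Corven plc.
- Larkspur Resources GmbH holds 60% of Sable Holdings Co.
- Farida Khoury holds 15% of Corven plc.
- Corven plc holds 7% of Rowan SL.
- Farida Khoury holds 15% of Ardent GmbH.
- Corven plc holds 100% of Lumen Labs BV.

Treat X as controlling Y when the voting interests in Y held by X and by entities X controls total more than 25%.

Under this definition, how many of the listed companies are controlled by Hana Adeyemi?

Hana holds 85% of Corven, so Hana controls Corven.
Corven and Hana together hold 20% + 10% = 30% of Northlake, so Hana controls Northlake.
Corven holds 100% of Lumen, so Hana controls Lumen.
No other company's threshold is met.
Hana controls 3 companies.

3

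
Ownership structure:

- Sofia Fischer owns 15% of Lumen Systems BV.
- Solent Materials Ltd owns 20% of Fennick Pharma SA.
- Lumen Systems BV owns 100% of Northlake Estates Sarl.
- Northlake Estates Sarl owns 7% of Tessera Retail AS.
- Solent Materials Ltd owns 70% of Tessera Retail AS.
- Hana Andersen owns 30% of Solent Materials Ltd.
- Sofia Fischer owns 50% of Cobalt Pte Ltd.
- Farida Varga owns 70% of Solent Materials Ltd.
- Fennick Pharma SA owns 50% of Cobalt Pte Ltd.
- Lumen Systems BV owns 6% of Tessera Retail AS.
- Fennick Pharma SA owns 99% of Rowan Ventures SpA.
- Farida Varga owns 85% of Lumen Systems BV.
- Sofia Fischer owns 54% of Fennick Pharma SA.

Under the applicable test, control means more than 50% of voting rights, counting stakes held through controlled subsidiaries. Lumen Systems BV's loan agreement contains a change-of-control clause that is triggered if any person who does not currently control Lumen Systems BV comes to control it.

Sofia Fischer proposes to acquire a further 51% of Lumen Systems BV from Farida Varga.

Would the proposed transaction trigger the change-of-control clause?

Yes

The purchase adds only to Sofia's holdings (Farida's stake shrinks), so Sofia is the only person who could newly come to control Lumen.
Sofia holds 54% of Fennick, so Sofia controls Fennick.
Fennick and Sofia together hold 50% + 50% = 100% of Cobalt, so Sofia controls Cobalt.
Fennick holds 99% of Rowan, so Sofia controls Rowan.
In Lumen, Sofia's side holds only 15%, not > 50%.
So before the transaction, Sofia does not control Lumen.
After the purchase, Sofia's direct stake in Lumen rises to 15% + 51% = 66%, and Farida's stake falls to 34%.
Sofia holds 66% of Lumen, so Sofia controls Lumen.
Sofia did not control Lumen before and does after, so the clause is triggered.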